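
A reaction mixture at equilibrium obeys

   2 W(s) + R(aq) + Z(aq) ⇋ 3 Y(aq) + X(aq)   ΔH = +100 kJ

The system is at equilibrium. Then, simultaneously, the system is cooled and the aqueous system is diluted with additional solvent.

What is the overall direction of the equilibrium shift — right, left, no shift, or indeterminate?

cannot be determined

The forward reaction is endothermic. Lowering T favours the exothermic direction — shift to the left.
Dilution lowers every aqueous concentration by the same factor. Δn_aq = 4 − 2 = +2, so the system shifts toward the side with more dissolved moles — to the right.
The individual effects push in opposite directions; without quantitative information the net direction cannot be determined.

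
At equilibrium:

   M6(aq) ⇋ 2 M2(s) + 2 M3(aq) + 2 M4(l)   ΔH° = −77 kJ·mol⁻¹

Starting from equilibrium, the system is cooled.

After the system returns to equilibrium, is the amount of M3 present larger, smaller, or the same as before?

The forward reaction is exothermic. Lowering T favours the exothermic direction — shift to the right.
The net shift is to the right. M3 is a product, so its amount increases.

increases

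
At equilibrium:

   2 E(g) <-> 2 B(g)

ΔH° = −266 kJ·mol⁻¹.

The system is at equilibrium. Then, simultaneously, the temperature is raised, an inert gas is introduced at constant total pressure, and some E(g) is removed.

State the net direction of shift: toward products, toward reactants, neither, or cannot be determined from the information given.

left

The forward reaction is exothermic. Raising T favours the endothermic direction — shift to the left.
Adding inert gas at constant total pressure expands the volume, scaling every reacting partial pressure by the same factor. Δn_gas = 2 − 2 = 0, so Q is unchanged — no shift.
Removing E (g), a reactant, drives the reaction to the left.
Only the nonzero effect(s) matter; the net shift is to the left.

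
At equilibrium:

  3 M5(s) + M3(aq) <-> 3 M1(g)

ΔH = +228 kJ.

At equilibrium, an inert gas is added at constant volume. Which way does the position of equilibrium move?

no shift

At constant volume, adding an inert gas leaves every reacting species' partial pressure unchanged, so Q is unchanged — no shift from this change.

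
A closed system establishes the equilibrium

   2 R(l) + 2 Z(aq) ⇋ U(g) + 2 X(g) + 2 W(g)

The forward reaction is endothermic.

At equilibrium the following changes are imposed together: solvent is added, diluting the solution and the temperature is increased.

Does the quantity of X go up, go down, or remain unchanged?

Dilution lowers every aqueous concentration by the same factor. Δn_aq = 0 − 2 = -2, so the system shifts toward the side with more dissolved moles — to the left.
The forward reaction is endothermic. Raising T favours the endothermic direction — shift to the right.
The two effects oppose each other, so the net shift — and hence the change in X — cannot be determined from the given information.

cannot be determined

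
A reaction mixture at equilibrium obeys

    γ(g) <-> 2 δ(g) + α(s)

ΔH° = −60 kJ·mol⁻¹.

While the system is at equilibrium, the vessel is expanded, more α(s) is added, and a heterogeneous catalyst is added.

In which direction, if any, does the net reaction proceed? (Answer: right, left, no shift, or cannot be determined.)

Gas moles: reactants 1, products 2 (Δn_gas = +1). Expansion shifts the system toward the side with more moles of gas — to the right.
α is a pure solid; its activity is 1 regardless of amount, so Q is unaffected — no shift from this change.
A catalyst speeds both forward and reverse rates equally; it changes neither Q nor K — no shift from this change.
Only the nonzero effect(s) matter; the net shift is to the right.

right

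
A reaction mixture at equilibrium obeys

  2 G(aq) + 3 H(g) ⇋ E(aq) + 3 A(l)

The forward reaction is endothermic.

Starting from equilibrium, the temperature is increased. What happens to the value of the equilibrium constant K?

K depends on temperature via the van 't Hoff relation. The forward reaction is endothermic, so raising T increases K.

increases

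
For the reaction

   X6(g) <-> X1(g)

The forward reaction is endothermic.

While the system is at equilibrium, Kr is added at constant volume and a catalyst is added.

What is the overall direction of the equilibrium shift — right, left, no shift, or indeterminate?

no shift

At constant volume, adding an inert gas leaves every reacting species' partial pressure unchanged, so Q is unchanged — no shift from this change.
A catalyst speeds both forward and reverse rates equally; it changes neither Q nor K — no shift from this change.
None of the changes alters Q relative to K, so there is no net shift.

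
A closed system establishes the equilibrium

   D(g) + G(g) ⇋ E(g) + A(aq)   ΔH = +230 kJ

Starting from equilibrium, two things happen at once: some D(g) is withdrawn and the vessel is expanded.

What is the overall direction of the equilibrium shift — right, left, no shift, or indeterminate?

Removing D (g), a reactant, drives the reaction to the left.
Gas moles: reactants 2, products 1 (Δn_gas = -1). Expansion shifts the system toward the side with more moles of gas — to the left.
All effects act in the same direction — net shift to the left.

left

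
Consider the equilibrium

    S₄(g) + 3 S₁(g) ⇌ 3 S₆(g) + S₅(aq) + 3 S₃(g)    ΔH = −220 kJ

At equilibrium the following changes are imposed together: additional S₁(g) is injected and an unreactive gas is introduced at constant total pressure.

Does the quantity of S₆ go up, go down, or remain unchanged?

increases

Adding S₁ (g), a reactant, drives the reaction to the right.
Adding inert gas at constant total pressure expands the volume and lowers every reacting partial pressure. With Δn_gas = 6 − 4 = +2, Q moves away from K toward the side with fewer gas moles, so the system shifts toward the side with more gas moles — to the right.
The net shift is to the right. S₆ is a product, so its amount increases.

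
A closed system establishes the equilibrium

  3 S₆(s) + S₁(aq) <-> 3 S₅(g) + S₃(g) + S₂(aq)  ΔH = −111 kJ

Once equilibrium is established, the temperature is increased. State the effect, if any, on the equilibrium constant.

K depends on temperature via the van 't Hoff relation. The forward reaction is exothermic, so raising T decreases K.

decreases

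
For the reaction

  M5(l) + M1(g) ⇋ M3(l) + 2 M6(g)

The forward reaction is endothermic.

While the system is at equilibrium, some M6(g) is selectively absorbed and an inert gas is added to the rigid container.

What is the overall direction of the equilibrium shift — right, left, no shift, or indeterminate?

right

Removing M6 (g), a product, drives the reaction to the right.
At constant volume, adding an inert gas leaves every reacting species' partial pressure unchanged, so Q is unchanged — no shift from this change.
Only the nonzero effect(s) matter; the net shift is to the right.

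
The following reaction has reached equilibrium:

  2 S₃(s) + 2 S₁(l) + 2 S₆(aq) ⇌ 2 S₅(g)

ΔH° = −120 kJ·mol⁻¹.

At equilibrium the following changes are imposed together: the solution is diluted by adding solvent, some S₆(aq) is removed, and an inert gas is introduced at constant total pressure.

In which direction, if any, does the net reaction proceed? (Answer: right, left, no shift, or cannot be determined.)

cannot be determined

Dilution lowers every aqueous concentration by the same factor. Δn_aq = 0 − 2 = -2, so the system shifts toward the side with more dissolved moles — to the left.
Removing S₆ (aq), a reactant, drives the reaction to the left.
Adding inert gas at constant total pressure expands the volume and lowers every reacting partial pressure. With Δn_gas = 2 − 0 = +2, Q moves away from K toward the side with fewer gas moles, so the system shifts toward the side with more gas moles — to the right.
The individual effects push in opposite directions; without quantitative information the net direction cannot be determined.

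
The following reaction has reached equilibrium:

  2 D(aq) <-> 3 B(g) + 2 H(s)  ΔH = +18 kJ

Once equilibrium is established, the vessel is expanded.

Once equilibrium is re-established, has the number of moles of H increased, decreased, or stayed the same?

increases

Gas moles: reactants 0, products 3 (Δn_gas = +3). Expansion shifts the system toward the side with more moles of gas — to the right.
The net shift is to the right. H is a product, so its amount increases.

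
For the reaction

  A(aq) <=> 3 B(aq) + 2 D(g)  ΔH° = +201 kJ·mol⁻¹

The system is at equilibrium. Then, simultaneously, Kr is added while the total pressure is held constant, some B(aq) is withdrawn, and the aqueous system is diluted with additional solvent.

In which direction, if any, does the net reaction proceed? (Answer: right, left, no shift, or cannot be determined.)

right

Adding inert gas at constant total pressure expands the volume and lowers every reacting partial pressure. With Δn_gas = 2 − 0 = +2, Q moves away from K toward the side with fewer gas moles, so the system shifts toward the side with more gas moles — to the right.
Removing B (aq), a product, drives the reaction to the right.
Dilution lowers every aqueous concentration by the same factor. Δn_aq = 3 − 1 = +2, so the system shifts toward the side with more dissolved moles — to the right.
All effects act in the same direction — net shift to the right.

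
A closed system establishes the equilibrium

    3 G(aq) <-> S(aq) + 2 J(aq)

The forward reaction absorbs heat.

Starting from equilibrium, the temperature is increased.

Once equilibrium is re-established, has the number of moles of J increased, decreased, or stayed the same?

increases

The forward reaction is endothermic. Raising T favours the endothermic direction — shift to the right.
The net shift is to the right. J is a product, so its amount increases.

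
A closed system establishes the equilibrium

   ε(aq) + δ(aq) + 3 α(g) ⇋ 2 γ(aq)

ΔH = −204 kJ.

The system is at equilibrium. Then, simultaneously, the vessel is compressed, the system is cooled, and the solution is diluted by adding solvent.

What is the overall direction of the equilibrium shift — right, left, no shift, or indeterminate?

right

Gas moles: reactants 3, products 0 (Δn_gas = -3). Compression shifts the system toward the side with fewer moles of gas — to the right.
The forward reaction is exothermic. Lowering T favours the exothermic direction — shift to the right.
Dilution scales every aqueous concentration by the same factor. Δn_aq = 2 − 2 = 0, so Q is unchanged — no shift.
Only the nonzero effect(s) matter; the net shift is to the right.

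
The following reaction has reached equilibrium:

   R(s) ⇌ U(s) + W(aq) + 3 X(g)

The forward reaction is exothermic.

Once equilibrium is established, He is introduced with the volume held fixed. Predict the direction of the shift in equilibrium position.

no shift

At constant volume, adding an inert gas leaves every reacting species' partial pressure unchanged, so Q is unchanged — no shift from this change.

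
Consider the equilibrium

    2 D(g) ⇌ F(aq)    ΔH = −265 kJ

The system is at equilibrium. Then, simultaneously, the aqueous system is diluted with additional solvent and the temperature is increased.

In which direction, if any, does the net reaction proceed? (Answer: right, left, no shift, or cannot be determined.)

Dilution lowers every aqueous concentration by the same factor. Δn_aq = 1 − 0 = +1, so the system shifts toward the side with more dissolved moles — to the right.
The forward reaction is exothermic. Raising T favours the endothermic direction — shift to the left.
The individual effects push in opposite directions; without quantitative information the net direction cannot be determined.

cannot be determined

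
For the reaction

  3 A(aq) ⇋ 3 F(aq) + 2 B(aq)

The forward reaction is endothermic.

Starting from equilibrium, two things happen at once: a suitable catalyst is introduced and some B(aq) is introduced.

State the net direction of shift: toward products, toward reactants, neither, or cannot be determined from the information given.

A catalyst speeds both forward and reverse rates equally; it changes neither Q nor K — no shift from this change.
Adding B (aq), a product, drives the reaction to the left.
Only the nonzero effect(s) matter; the net shift is to the left.

left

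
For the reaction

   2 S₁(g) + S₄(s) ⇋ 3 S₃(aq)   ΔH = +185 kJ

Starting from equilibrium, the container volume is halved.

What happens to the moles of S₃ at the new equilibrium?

Gas moles: reactants 2, products 0 (Δn_gas = -2). Compression shifts the system toward the side with fewer moles of gas — to the right.
The net shift is to the right. S₃ is a product, so its amount increases.

increases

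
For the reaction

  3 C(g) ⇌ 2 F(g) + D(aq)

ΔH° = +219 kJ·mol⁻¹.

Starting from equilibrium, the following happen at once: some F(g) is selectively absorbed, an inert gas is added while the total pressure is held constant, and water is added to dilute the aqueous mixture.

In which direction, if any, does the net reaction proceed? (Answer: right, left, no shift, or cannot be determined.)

Removing F (g), a product, drives the reaction to the right.
Adding inert gas at constant total pressure expands the volume and lowers every reacting partial pressure. With Δn_gas = 2 − 3 = -1, Q moves away from K toward the side with fewer gas moles, so the system shifts toward the side with more gas moles — to the left.
Dilution lowers every aqueous concentration by the same factor. Δn_aq = 1 − 0 = +1, so the system shifts toward the side with more dissolved moles — to the right.
The individual effects push in opposite directions; without quantitative information the net direction cannot be determined.

cannot be determined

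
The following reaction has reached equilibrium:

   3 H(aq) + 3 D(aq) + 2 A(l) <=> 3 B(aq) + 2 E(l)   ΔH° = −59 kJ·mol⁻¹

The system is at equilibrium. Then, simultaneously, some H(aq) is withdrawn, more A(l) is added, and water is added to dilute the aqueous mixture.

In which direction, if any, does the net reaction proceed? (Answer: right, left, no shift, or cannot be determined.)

left

Removing H (aq), a reactant, drives the reaction to the left.
A is a pure liquid; its activity is 1 regardless of amount, so Q is unaffected — no shift from this change.
Dilution lowers every aqueous concentration by the same factor. Δn_aq = 3 − 6 = -3, so the system shifts toward the side with more dissolved moles — to the left.
Only the nonzero effect(s) matter; the net shift is to the left.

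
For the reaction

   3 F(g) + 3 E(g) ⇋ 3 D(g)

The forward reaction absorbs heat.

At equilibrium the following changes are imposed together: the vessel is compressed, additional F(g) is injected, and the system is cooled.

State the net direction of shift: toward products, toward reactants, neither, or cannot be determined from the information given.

Gas moles: reactants 6, products 3 (Δn_gas = -3). Compression shifts the system toward the side with fewer moles of gas — to the right.
Adding F (g), a reactant, drives the reaction to the right.
The forward reaction is endothermic. Lowering T favours the exothermic direction — shift to the left.
The individual effects push in opposite directions; without quantitative information the net direction cannot be determined.

cannot be determined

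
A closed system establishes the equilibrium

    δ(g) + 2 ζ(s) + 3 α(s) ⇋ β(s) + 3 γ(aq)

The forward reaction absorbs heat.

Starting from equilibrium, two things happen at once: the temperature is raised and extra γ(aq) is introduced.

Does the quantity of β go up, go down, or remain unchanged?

The forward reaction is endothermic. Raising T favours the endothermic direction — shift to the right.
Adding γ (aq), a product, drives the reaction to the left.
The two effects oppose each other, so the net shift — and hence the change in β — cannot be determined from the given information.

cannot be determined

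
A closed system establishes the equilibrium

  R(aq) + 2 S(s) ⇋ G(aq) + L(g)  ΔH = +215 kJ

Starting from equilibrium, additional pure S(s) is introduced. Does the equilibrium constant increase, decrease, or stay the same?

The equilibrium constant depends only on temperature. This perturbation changes neither the position of equilibrium nor K.

unchanged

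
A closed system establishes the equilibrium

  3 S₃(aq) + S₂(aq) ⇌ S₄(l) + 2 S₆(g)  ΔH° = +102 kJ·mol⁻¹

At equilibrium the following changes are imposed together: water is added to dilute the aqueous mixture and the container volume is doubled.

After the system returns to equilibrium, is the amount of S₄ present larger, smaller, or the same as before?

Dilution lowers every aqueous concentration by the same factor. Δn_aq = 0 − 4 = -4, so the system shifts toward the side with more dissolved moles — to the left.
Gas moles: reactants 0, products 2 (Δn_gas = +2). Expansion shifts the system toward the side with more moles of gas — to the right.
The two effects oppose each other, so the net shift — and hence the change in S₄ — cannot be determined from the given information.

cannot be determined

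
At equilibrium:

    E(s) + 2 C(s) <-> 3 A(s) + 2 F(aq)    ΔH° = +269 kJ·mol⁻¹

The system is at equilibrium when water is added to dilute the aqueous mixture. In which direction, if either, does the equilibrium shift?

Dilution lowers every aqueous concentration by the same factor. Δn_aq = 2 − 0 = +2, so the system shifts toward the side with more dissolved moles — to the right.

right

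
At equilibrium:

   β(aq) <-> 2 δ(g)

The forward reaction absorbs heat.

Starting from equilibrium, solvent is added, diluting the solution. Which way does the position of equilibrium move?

Dilution lowers every aqueous concentration by the same factor. Δn_aq = 0 − 1 = -1, so the system shifts toward the side with more dissolved moles — to the left.

left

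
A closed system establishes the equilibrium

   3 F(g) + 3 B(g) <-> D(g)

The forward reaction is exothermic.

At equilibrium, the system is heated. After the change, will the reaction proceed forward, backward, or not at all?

left

The forward reaction is exothermic. Raising T favours the endothermic direction — shift to the left.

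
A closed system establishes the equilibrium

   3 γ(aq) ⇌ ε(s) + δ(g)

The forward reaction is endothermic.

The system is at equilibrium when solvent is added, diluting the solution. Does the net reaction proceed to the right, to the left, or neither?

Dilution lowers every aqueous concentration by the same factor. Δn_aq = 0 − 3 = -3, so the system shifts toward the side with more dissolved moles — to the left.

left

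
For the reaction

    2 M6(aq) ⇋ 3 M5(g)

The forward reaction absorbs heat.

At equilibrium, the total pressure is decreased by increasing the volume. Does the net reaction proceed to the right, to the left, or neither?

right

Gas moles: reactants 0, products 3 (Δn_gas = +3). Expansion shifts the system toward the side with more moles of gas — to the right.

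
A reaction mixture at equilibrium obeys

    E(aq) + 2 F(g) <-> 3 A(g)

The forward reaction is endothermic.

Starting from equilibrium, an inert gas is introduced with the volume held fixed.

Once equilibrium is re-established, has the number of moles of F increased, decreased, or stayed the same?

unchanged

At constant volume, adding an inert gas leaves every reacting species' partial pressure unchanged, so Q is unchanged — no shift from this change.
No net shift occurs, so the amount of F is unchanged.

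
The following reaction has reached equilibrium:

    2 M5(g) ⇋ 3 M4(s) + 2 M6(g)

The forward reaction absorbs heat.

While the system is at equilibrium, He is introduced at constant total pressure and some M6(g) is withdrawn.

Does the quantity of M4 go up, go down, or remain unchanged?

increases

Adding inert gas at constant total pressure expands the volume, scaling every reacting partial pressure by the same factor. Δn_gas = 2 − 2 = 0, so Q is unchanged — no shift.
Removing M6 (g), a product, drives the reaction to the right.
The net shift is to the right. M4 is a product, so its amount increases.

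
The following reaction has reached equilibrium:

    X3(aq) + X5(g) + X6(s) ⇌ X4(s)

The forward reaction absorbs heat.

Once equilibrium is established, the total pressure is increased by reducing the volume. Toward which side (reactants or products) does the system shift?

Gas moles: reactants 1, products 0 (Δn_gas = -1). Compression shifts the system toward the side with fewer moles of gas — to the right.

right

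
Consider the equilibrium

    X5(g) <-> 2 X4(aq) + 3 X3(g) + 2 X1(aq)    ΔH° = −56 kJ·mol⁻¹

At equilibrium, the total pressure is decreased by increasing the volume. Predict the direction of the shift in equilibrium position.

Gas moles: reactants 1, products 3 (Δn_gas = +2). Expansion shifts the system toward the side with more moles of gas — to the right.

right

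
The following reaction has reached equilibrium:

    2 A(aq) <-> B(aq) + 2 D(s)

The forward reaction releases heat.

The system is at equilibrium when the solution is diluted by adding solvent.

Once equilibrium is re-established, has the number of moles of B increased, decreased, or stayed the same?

Dilution lowers every aqueous concentration by the same factor. Δn_aq = 1 − 2 = -1, so the system shifts toward the side with more dissolved moles — to the left.
The net shift is to the left. B is a product, so its amount decreases.

decreases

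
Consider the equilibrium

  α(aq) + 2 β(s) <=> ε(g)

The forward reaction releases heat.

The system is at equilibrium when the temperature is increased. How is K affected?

K depends on temperature via the van 't Hoff relation. The forward reaction is exothermic, so raising T decreases K.

decreases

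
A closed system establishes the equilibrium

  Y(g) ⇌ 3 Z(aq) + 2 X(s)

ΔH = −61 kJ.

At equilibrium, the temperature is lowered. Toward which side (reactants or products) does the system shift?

right

The forward reaction is exothermic. Lowering T favours the exothermic direction — shift to the right.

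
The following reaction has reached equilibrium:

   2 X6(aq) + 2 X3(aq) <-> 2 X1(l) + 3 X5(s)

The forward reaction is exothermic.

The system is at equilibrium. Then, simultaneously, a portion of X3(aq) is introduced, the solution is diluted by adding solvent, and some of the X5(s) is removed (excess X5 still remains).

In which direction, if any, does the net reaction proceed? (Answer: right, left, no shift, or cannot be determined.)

Adding X3 (aq), a reactant, drives the reaction to the right.
Dilution lowers every aqueous concentration by the same factor. Δn_aq = 0 − 4 = -4, so the system shifts toward the side with more dissolved moles — to the left.
X5 is a pure solid; its activity is 1 regardless of amount, so Q is unaffected — no shift from this change.
The individual effects push in opposite directions; without quantitative information the net direction cannot be determined.

cannot be determined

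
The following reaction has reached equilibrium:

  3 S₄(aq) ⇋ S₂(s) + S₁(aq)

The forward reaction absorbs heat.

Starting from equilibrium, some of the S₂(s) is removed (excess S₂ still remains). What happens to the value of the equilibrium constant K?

unchanged

The equilibrium constant depends only on temperature. This perturbation changes neither the position of equilibrium nor K.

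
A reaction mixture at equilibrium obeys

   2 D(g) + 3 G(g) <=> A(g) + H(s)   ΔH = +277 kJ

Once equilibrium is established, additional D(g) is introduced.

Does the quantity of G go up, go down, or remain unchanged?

Adding D (g), a reactant, drives the reaction to the right.
The net shift is to the right. G is a reactant, so its amount decreases.

decreases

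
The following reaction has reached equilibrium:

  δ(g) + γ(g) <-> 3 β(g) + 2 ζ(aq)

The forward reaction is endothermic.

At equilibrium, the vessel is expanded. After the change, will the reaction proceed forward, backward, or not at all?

Gas moles: reactants 2, products 3 (Δn_gas = +1). Expansion shifts the system toward the side with more moles of gas — to the right.

right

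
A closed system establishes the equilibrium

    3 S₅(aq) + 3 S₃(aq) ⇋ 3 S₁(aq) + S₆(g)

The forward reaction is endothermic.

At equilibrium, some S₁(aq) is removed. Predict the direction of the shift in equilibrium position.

right

Removing S₁ (aq), a product, drives the reaction to the right.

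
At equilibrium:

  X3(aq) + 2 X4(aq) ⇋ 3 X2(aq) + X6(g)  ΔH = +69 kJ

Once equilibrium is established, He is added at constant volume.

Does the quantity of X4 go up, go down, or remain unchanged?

unchanged

At constant volume, adding an inert gas leaves every reacting species' partial pressure unchanged, so Q is unchanged — no shift from this change.
No net shift occurs, so the amount of X4 is unchanged.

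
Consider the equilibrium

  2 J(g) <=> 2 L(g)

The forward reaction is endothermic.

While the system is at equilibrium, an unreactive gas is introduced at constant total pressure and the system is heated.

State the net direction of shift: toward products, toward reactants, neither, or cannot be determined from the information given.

right

Adding inert gas at constant total pressure expands the volume, scaling every reacting partial pressure by the same factor. Δn_gas = 2 − 2 = 0, so Q is unchanged — no shift.
The forward reaction is endothermic. Raising T favours the endothermic direction — shift to the right.
Only the nonzero effect(s) matter; the net shift is to the right.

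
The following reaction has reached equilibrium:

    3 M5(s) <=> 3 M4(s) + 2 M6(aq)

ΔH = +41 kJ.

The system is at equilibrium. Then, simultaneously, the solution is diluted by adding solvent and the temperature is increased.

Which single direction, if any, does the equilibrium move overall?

Dilution lowers every aqueous concentration by the same factor. Δn_aq = 2 − 0 = +2, so the system shifts toward the side with more dissolved moles — to the right.
The forward reaction is endothermic. Raising T favours the endothermic direction — shift to the right.
All effects act in the same direction — net shift to the right.

right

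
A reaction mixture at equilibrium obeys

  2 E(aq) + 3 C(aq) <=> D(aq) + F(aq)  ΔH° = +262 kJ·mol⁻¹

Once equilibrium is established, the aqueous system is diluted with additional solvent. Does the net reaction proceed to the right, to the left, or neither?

left

Dilution lowers every aqueous concentration by the same factor. Δn_aq = 2 − 5 = -3, so the system shifts toward the side with more dissolved moles — to the left.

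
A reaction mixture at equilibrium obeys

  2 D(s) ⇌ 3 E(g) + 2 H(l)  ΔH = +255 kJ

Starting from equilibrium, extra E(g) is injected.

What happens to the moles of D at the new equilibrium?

increases

Adding E (g), a product, drives the reaction to the left.
The net shift is to the left. D is a reactant, so its amount increases.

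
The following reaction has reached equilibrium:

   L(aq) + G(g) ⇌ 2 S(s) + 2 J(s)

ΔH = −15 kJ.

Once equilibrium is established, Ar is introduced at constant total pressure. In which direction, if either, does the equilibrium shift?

Adding inert gas at constant total pressure expands the volume and lowers every reacting partial pressure. With Δn_gas = 0 − 1 = -1, Q moves away from K toward the side with fewer gas moles, so the system shifts toward the side with more gas moles — to the left.

left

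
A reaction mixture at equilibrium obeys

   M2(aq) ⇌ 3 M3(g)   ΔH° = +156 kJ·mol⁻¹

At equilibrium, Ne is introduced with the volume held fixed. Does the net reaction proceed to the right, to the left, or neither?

At constant volume, adding an inert gas leaves every reacting species' partial pressure unchanged, so Q is unchanged — no shift from this change.

no shift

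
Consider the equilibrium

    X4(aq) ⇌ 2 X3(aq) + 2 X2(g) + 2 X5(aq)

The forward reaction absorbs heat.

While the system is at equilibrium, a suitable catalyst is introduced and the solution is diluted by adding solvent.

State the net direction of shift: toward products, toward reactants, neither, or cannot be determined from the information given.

right

A catalyst speeds both forward and reverse rates equally; it changes neither Q nor K — no shift from this change.
Dilution lowers every aqueous concentration by the same factor. Δn_aq = 4 − 1 = +3, so the system shifts toward the side with more dissolved moles — to the right.
Only the nonzero effect(s) matter; the net shift is to the right.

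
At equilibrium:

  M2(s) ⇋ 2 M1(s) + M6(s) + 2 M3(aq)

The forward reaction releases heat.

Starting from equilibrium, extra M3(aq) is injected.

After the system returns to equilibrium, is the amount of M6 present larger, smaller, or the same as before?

Adding M3 (aq), a product, drives the reaction to the left.
The net shift is to the left. M6 is a product, so its amount decreases.

decreases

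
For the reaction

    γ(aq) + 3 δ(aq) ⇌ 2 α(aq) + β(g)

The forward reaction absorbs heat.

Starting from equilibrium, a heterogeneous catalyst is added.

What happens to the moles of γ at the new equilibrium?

A catalyst speeds both forward and reverse rates equally; it changes neither Q nor K — no shift from this change.
No net shift occurs, so the amount of γ is unchanged.

unchanged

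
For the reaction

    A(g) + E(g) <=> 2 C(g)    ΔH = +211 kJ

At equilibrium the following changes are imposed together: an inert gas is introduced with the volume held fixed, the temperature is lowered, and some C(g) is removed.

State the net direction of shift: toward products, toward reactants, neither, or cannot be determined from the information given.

At constant volume, adding an inert gas leaves every reacting species' partial pressure unchanged, so Q is unchanged — no shift from this change.
The forward reaction is endothermic. Lowering T favours the exothermic direction — shift to the left.
Removing C (g), a product, drives the reaction to the right.
The individual effects push in opposite directions; without quantitative information the net direction cannot be determined.

cannot be determined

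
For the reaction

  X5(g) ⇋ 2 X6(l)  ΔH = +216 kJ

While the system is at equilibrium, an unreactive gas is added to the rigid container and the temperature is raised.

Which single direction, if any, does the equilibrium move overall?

right

At constant volume, adding an inert gas leaves every reacting species' partial pressure unchanged, so Q is unchanged — no shift from this change.
The forward reaction is endothermic. Raising T favours the endothermic direction — shift to the right.
Only the nonzero effect(s) matter; the net shift is to the right.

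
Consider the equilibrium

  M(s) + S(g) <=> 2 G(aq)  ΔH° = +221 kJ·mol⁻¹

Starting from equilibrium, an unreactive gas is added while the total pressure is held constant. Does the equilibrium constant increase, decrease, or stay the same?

The equilibrium constant depends only on temperature. This perturbation may move the position of equilibrium, but since T is unchanged, K itself is unchanged.

unchanged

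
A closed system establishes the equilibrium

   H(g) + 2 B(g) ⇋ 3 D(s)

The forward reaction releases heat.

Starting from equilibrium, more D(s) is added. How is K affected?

unchanged

The equilibrium constant depends only on temperature. This perturbation changes neither the position of equilibrium nor K.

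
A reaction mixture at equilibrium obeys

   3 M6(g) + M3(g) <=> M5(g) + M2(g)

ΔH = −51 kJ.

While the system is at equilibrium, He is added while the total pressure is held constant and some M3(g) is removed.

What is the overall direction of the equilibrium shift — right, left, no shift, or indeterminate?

left

Adding inert gas at constant total pressure expands the volume and lowers every reacting partial pressure. With Δn_gas = 2 − 4 = -2, Q moves away from K toward the side with fewer gas moles, so the system shifts toward the side with more gas moles — to the left.
Removing M3 (g), a reactant, drives the reaction to the left.
All effects act in the same direction — net shift to the left.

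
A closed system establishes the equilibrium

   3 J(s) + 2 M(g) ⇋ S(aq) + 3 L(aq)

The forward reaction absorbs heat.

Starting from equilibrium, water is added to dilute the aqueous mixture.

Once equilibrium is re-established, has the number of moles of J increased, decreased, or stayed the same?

Dilution lowers every aqueous concentration by the same factor. Δn_aq = 4 − 0 = +4, so the system shifts toward the side with more dissolved moles — to the right.
The net shift is to the right. J is a reactant, so its amount decreases.

decreases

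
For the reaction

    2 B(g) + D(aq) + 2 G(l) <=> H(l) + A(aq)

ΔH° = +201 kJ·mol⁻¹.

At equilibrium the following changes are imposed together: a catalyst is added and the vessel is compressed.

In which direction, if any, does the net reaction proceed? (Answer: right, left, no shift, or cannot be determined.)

A catalyst speeds both forward and reverse rates equally; it changes neither Q nor K — no shift from this change.
Gas moles: reactants 2, products 0 (Δn_gas = -2). Compression shifts the system toward the side with fewer moles of gas — to the right.
Only the nonzero effect(s) matter; the net shift is to the right.

right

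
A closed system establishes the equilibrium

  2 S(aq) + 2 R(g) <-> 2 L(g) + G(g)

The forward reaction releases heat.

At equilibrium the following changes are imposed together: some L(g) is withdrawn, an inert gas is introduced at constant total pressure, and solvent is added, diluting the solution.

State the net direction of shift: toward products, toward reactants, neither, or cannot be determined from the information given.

cannot be determined

Removing L (g), a product, drives the reaction to the right.
Adding inert gas at constant total pressure expands the volume and lowers every reacting partial pressure. With Δn_gas = 3 − 2 = +1, Q moves away from K toward the side with fewer gas moles, so the system shifts toward the side with more gas moles — to the right.
Dilution lowers every aqueous concentration by the same factor. Δn_aq = 0 − 2 = -2, so the system shifts toward the side with more dissolved moles — to the left.
The individual effects push in opposite directions; without quantitative information the net direction cannot be determined.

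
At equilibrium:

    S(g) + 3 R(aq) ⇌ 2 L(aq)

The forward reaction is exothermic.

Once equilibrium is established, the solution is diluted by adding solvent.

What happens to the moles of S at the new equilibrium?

increases

Dilution lowers every aqueous concentration by the same factor. Δn_aq = 2 − 3 = -1, so the system shifts toward the side with more dissolved moles — to the left.
The net shift is to the left. S is a reactant, so its amount increases.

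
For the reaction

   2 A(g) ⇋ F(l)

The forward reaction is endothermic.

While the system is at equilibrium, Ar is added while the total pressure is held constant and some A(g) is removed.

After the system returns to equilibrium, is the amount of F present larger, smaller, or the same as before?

decreases

Adding inert gas at constant total pressure expands the volume and lowers every reacting partial pressure. With Δn_gas = 0 − 2 = -2, Q moves away from K toward the side with fewer gas moles, so the system shifts toward the side with more gas moles — to the left.
Removing A (g), a reactant, drives the reaction to the left.
The net shift is to the left. F is a product, so its amount decreases.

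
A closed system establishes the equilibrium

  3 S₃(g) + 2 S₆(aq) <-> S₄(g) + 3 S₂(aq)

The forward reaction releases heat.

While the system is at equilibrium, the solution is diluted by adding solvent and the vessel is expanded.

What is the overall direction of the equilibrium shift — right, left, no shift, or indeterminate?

Dilution lowers every aqueous concentration by the same factor. Δn_aq = 3 − 2 = +1, so the system shifts toward the side with more dissolved moles — to the right.
Gas moles: reactants 3, products 1 (Δn_gas = -2). Expansion shifts the system toward the side with more moles of gas — to the left.
The individual effects push in opposite directions; without quantitative information the net direction cannot be determined.

cannot be determined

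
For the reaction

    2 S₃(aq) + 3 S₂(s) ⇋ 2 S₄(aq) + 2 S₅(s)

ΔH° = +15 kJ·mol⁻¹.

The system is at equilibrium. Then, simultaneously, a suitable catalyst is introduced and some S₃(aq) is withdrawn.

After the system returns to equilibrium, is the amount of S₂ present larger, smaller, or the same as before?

increases

A catalyst speeds both forward and reverse rates equally; it changes neither Q nor K — no shift from this change.
Removing S₃ (aq), a reactant, drives the reaction to the left.
The net shift is to the left. S₂ is a reactant, so its amount increases.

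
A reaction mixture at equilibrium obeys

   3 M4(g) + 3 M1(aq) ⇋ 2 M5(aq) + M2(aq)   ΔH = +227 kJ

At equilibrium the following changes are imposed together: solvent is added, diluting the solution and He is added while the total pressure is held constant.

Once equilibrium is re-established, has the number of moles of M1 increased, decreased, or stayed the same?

Dilution scales every aqueous concentration by the same factor. Δn_aq = 3 − 3 = 0, so Q is unchanged — no shift.
Adding inert gas at constant total pressure expands the volume and lowers every reacting partial pressure. With Δn_gas = 0 − 3 = -3, Q moves away from K toward the side with fewer gas moles, so the system shifts toward the side with more gas moles — to the left.
The net shift is to the left. M1 is a reactant, so its amount increases.

increases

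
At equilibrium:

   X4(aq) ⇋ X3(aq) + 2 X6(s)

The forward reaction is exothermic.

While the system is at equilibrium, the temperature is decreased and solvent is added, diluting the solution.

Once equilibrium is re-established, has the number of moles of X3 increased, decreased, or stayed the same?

The forward reaction is exothermic. Lowering T favours the exothermic direction — shift to the right.
Dilution scales every aqueous concentration by the same factor. Δn_aq = 1 − 1 = 0, so Q is unchanged — no shift.
The net shift is to the right. X3 is a product, so its amount increases.

increases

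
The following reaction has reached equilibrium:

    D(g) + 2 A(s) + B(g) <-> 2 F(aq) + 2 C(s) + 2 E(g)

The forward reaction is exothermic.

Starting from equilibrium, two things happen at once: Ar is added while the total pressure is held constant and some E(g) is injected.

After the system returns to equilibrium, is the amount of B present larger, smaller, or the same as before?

Adding inert gas at constant total pressure expands the volume, scaling every reacting partial pressure by the same factor. Δn_gas = 2 − 2 = 0, so Q is unchanged — no shift.
Adding E (g), a product, drives the reaction to the left.
The net shift is to the left. B is a reactant, so its amount increases.

increases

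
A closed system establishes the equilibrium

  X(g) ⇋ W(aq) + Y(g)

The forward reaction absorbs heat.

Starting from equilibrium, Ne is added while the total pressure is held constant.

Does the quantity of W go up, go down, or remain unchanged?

unchanged

Adding inert gas at constant total pressure expands the volume, scaling every reacting partial pressure by the same factor. Δn_gas = 1 − 1 = 0, so Q is unchanged — no shift.
No net shift occurs, so the amount of W is unchanged.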